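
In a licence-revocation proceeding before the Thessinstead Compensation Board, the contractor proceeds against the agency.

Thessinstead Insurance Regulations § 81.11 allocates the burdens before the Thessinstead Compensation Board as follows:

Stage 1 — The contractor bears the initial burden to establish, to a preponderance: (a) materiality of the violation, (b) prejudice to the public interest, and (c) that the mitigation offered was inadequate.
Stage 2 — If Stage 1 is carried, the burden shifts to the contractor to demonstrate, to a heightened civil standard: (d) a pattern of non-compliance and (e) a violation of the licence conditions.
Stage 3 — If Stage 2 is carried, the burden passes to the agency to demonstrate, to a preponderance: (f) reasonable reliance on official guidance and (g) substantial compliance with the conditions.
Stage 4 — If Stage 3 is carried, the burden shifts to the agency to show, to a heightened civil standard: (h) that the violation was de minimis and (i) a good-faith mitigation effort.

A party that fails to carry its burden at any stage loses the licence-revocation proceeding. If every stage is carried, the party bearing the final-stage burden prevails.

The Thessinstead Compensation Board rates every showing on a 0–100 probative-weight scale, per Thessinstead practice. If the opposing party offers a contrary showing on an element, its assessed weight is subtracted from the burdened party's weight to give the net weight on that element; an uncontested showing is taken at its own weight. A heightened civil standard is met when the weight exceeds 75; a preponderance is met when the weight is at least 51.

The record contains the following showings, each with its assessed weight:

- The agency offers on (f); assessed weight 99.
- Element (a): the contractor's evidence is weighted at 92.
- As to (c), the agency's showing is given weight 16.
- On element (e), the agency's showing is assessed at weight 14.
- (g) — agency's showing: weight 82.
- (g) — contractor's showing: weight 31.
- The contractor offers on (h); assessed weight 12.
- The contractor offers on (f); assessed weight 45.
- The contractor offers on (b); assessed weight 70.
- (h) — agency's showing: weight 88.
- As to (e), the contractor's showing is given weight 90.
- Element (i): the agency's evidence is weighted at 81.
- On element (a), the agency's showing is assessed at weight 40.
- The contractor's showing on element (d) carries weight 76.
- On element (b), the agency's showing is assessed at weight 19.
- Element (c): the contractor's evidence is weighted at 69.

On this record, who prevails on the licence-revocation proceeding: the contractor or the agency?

Stage 1 (contractor, a preponderance, weight is at least 51): (a) net 92−40=52 ≥ 51 — meets; (b) net 70−19=51 ≥ 51 — meets; (c) net 69−16=53 ≥ 51 — meets.
  Stage 1 is satisfied; the contractor continues to bear the burden.
Stage 2 (contractor, a heightened civil standard, weight exceeds 75): (d) 76 > 75 — meets; (e) net 90−14=76 > 75 — meets.
  Stage 2 is satisfied; the onus moves to the agency.
Stage 3 (agency, a preponderance, weight is at least 51): (f) net 99−45=54 ≥ 51 — meets; (g) net 82−31=51 ≥ 51 — meets.
  Stage 3 is satisfied; the agency continues to bear the burden.
Stage 4 (agency, a heightened civil standard, weight exceeds 75): (h) net 88−12=76 > 75 — meets; (i) 81 > 75 — meets.
  The agency carries the last stage.
All stages carried — the agency prevails.

agency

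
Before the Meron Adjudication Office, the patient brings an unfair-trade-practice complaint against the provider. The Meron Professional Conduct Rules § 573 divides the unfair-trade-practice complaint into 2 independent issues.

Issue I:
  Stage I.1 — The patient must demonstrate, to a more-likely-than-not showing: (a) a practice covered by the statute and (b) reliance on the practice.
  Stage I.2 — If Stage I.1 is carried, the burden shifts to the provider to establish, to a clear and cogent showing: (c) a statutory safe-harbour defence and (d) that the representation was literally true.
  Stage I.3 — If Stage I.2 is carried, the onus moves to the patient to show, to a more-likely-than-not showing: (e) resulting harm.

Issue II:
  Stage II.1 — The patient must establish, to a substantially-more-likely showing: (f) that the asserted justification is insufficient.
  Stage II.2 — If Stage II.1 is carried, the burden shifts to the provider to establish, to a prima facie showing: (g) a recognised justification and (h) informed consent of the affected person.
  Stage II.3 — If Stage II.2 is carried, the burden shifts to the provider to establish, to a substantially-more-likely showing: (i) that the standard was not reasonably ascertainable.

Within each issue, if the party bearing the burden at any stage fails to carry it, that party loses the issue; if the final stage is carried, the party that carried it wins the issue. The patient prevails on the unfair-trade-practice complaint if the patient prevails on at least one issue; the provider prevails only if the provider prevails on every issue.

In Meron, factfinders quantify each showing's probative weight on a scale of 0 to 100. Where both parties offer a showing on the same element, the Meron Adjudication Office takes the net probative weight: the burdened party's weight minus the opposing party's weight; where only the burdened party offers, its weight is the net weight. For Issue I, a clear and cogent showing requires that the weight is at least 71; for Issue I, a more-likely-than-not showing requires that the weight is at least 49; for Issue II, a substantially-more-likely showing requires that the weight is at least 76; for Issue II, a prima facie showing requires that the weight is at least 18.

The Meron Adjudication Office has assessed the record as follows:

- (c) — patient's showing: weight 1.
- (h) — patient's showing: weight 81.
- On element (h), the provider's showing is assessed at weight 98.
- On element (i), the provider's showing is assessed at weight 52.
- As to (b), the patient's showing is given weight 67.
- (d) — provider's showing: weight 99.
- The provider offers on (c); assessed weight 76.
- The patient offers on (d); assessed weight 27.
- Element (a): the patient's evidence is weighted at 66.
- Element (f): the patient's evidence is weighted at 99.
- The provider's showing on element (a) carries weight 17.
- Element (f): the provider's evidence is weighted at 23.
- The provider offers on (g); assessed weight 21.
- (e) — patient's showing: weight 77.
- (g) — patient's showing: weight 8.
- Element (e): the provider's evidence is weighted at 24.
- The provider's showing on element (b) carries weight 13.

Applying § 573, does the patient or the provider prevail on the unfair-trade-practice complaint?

— Issue I —
At Stage I.1 the patient must meet a more-likely-than-not showing (weight is at least 49): on (a) the weight is 66 less the opposing 17 gives net 49, which does reach 49, so (a) meets the standard; on (b) the weight is 67 less the opposing 13 gives net 54, ≥ 49, so (b) meets the standard.
  Stage I.1 carried; the burden shifts to the provider.
At Stage I.2 the provider must meet a clear and cogent showing (weight is at least 71): on (c) the weight is 76 less the opposing 1 gives net 75, ≥ 71, so (c) meets the standard; on (d) the weight is 99 less the opposing 27 gives net 72, which does reach 71, so (d) meets the standard.
  Stage I.2 is satisfied; the onus moves to the patient.
At Stage I.3 the patient must meet a more-likely-than-not showing (weight is at least 49): on (e) the weight is 77 less the opposing 24 gives net 53, ≥ 49, so (e) meets the standard.
  The patient carries the last stage.
With every stage satisfied, the patient prevails on this issue.
— Issue II —
At Stage II.1 the patient must meet a substantially-more-likely showing (weight is at least 76): on (f) the weight is 99 less the opposing 23 gives net 76, ≥ 76, so (f) meets the standard.
  The patient carries Stage II.1; the provider now bears the burden.
At Stage II.2 the provider must meet a prima facie showing (weight is at least 18): on (g) the weight is 21 less the opposing 8 gives net 13, < 18, so (g) does not meet the standard; on (h) the weight is 98 less the opposing 81 gives net 17, < 18, so (h) does not meet the standard.
  Not every element is met, so the provider fails to carry Stage II.2.
So the patient prevails on this issue.
Per-issue: Issue I → patient; Issue II → patient. The patient must prevail on at least one issue; overall, the patient prevails.

patient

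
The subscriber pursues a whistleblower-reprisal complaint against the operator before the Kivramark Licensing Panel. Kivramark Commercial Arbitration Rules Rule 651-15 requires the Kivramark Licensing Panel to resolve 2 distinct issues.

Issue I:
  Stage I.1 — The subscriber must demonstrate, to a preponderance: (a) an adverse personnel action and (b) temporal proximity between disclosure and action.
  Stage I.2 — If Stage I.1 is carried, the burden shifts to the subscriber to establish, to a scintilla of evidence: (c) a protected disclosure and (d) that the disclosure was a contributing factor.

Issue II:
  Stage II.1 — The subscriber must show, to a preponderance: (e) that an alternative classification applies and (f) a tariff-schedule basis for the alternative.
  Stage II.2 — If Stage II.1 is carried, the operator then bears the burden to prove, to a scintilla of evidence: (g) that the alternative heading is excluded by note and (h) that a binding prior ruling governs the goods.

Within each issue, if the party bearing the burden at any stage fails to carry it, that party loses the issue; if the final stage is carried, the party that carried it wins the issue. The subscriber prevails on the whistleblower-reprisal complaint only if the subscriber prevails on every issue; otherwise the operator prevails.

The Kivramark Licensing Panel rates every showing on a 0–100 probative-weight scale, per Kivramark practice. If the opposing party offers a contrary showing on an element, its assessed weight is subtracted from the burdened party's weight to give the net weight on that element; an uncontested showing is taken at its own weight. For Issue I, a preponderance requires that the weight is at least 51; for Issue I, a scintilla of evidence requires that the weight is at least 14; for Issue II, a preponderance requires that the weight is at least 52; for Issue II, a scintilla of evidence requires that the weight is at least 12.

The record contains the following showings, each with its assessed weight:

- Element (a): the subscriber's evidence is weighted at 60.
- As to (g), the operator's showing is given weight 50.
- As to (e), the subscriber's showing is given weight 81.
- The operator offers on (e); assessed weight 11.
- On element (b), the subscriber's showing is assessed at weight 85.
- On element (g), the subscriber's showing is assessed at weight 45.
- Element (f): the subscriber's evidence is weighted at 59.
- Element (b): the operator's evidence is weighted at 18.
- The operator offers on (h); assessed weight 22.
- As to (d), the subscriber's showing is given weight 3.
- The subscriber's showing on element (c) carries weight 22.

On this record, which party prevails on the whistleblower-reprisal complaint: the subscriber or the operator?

— Issue I —
Stage I.1 — burden on subscriber; standard: a preponderance (weight is at least 51).
    (a): 60 ≥ 51 [met]
    (b): 85 − 18 = 67 ≥ 51 [met]
  Stage I.1 is satisfied; the subscriber continues to bear the burden.
Stage I.2 — burden on subscriber; standard: a scintilla of evidence (weight is at least 14).
    (c): 22 ≥ 14 [met]
    (d): 3 < 14 [not met]
  Not every element is met, so the subscriber fails to carry Stage I.2.
So the operator prevails on this issue.
— Issue II —
At Stage II.1 the subscriber must meet a preponderance (weight is at least 52): on (e) the weight is 81 less the opposing 11 gives net 70, ≥ 52, so (e) meets the standard; on (f) the weight is 59, which does reach 52, so (f) meets the standard.
  All elements met. The burden passes to the operator.
At Stage II.2 the operator must meet a scintilla of evidence (weight is at least 12): on (g) the weight is 50 less the opposing 45 gives net 5, which does not reach 12, so (g) does not meet the standard; on (h) the weight is 22, which does reach 12, so (h) meets the standard.
  The operator does not carry Stage II.2.
The subscriber prevails on this issue.
Per-issue: Issue I → operator; Issue II → subscriber. The subscriber must prevail on every issue; overall, the operator prevails.

operator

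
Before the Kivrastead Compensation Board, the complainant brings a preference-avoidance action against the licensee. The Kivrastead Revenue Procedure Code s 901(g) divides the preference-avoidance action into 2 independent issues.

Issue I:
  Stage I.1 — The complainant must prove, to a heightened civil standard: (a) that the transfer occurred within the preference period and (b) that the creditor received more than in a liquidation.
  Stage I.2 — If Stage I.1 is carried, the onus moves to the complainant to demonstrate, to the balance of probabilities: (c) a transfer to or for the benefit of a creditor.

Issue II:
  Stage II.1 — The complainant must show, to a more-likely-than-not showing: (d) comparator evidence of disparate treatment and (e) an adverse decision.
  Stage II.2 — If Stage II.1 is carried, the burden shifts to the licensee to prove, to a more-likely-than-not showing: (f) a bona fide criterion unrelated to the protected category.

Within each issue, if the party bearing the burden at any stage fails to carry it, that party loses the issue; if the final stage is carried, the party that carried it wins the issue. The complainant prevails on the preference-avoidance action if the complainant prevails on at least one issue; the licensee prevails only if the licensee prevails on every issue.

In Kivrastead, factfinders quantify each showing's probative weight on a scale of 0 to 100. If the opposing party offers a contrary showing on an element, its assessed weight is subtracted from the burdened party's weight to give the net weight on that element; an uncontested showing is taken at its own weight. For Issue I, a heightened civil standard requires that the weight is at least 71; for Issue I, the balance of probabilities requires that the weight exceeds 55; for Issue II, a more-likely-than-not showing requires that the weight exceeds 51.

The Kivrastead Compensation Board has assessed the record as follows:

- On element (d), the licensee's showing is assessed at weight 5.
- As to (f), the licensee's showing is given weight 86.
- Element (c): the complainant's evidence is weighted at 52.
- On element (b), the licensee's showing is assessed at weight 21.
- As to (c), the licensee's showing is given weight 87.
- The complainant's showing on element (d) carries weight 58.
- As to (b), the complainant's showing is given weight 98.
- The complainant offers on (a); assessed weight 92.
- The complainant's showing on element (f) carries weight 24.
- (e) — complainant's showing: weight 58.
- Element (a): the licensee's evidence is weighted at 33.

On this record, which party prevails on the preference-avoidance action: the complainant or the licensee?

— Issue I —
Stage I.1 (complainant, a heightened civil standard, weight is at least 71): (a) net 92−33=59 < 71 — fails; (b) net 98−21=77 ≥ 71 — meets.
  Stage I.1 not carried; the complainant fails its burden.
The analysis ends at Stage I.1; the licensee prevails on this issue.
— Issue II —
At Stage II.1 the complainant must meet a more-likely-than-not showing (weight exceeds 51): on (d) the weight is 58 less the opposing 5 gives net 53, > 51, so (d) meets the standard; on (e) the weight is 58, which does exceed 51, so (e) meets the standard.
  Stage II.1 carried; the burden shifts to the licensee.
At Stage II.2 the licensee must meet a more-likely-than-not showing (weight exceeds 51): on (f) the weight is 86 less the opposing 24 gives net 62, which does exceed 51, so (f) meets the standard.
  The licensee carries the last stage.
All stages carried — the licensee prevails on this issue.
Per-issue: Issue I → licensee; Issue II → licensee. The complainant must prevail on at least one issue; overall, the licensee prevails.

licensee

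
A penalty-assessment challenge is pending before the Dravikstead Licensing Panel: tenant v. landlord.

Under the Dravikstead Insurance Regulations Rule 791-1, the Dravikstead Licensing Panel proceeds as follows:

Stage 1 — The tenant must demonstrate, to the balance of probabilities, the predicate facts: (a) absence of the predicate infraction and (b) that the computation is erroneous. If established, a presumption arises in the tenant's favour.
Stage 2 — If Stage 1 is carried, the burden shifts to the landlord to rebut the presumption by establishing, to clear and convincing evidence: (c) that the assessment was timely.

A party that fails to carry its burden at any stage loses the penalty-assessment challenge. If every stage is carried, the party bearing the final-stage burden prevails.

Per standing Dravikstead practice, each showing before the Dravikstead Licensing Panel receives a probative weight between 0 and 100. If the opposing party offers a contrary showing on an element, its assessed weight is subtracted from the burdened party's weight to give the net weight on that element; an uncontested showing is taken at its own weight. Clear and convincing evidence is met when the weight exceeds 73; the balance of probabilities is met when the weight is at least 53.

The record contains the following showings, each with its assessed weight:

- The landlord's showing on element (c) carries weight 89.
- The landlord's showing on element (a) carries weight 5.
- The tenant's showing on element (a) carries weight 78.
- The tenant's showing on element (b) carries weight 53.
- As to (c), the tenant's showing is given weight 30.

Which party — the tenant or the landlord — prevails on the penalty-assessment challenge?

tenant

Stage 1 — burden on tenant; standard: the balance of probabilities (weight is at least 53).
    (a): 78 − 5 = 73 ≥ 53 [met]
    (b): 53 ≥ 53 [met]
  All elements met. The burden passes to the landlord.
Stage 2 — burden on landlord; standard: clear and convincing evidence (weight exceeds 73).
    (c): 89 − 30 = 59 ≤ 73 [not met]
  Stage 2 not carried; the landlord fails its burden.
The analysis ends at Stage 2; the tenant prevails.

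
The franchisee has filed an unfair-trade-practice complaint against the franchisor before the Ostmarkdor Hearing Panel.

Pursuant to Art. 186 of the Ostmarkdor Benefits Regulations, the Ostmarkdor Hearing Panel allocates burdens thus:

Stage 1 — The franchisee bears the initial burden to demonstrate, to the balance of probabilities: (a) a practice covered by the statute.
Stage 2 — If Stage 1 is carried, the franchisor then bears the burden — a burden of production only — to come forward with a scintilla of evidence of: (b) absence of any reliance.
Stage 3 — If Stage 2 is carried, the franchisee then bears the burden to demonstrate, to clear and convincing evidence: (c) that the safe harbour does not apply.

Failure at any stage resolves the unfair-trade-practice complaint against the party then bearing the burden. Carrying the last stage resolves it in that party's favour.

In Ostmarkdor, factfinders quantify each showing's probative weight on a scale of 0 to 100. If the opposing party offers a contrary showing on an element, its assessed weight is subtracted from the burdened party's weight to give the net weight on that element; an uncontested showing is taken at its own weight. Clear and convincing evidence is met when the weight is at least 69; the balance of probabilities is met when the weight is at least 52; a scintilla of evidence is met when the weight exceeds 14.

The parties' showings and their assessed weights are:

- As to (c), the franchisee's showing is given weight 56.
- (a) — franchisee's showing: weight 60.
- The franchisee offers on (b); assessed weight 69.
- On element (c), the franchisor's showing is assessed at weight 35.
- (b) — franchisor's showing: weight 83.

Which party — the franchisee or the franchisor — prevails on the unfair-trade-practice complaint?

franchisee

Stage 1 — burden on franchisee; standard: the balance of probabilities (weight is at least 52).
    (a): 60 ≥ 52 [met]
  The franchisee carries Stage 1; the franchisor now bears the burden.
Stage 2 — burden on franchisor; standard: a scintilla of evidence (weight exceeds 14).
    (b): 83 − 69 = 14 ≤ 14 [not met]
  The franchisor does not carry Stage 2.
So the franchisee prevails.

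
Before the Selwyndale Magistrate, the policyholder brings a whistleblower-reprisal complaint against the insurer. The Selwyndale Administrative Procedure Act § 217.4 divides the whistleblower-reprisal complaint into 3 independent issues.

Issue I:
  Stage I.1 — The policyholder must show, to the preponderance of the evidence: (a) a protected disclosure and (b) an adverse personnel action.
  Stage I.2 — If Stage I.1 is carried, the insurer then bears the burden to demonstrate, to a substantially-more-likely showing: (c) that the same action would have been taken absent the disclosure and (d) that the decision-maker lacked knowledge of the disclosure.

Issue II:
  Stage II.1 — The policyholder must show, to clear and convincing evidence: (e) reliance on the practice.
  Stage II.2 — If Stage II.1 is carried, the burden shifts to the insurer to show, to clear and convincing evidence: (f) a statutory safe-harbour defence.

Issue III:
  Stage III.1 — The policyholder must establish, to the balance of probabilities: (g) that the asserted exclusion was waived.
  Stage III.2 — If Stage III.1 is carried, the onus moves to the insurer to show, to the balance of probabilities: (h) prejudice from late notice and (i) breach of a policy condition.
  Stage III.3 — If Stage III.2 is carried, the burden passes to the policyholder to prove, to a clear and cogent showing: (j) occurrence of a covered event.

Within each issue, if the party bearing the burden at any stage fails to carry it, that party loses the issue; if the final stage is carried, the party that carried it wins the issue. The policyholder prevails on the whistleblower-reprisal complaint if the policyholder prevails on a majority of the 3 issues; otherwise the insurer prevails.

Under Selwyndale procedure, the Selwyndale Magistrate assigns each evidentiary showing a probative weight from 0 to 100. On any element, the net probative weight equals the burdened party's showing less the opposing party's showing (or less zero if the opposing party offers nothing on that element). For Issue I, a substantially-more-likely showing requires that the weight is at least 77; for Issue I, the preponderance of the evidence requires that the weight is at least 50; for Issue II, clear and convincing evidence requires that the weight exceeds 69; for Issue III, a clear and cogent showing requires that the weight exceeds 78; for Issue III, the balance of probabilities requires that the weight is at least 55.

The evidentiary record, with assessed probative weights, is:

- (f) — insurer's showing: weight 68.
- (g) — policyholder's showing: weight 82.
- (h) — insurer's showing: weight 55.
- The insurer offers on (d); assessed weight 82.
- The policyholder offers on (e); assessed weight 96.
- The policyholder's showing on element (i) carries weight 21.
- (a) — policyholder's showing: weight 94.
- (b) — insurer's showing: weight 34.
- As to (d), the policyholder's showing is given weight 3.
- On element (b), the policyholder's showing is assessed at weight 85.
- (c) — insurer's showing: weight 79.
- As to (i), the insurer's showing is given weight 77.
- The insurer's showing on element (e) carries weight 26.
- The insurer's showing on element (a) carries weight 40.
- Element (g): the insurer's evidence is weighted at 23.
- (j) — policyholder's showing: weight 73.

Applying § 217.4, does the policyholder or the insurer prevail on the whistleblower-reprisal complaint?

insurer

— Issue I —
Stage I.1 — burden on policyholder; standard: the preponderance of the evidence (weight is at least 50).
    (a): 94 − 40 = 54 ≥ 50 [met]
    (b): 85 − 34 = 51 ≥ 50 [met]
  The policyholder carries Stage I.1; the insurer now bears the burden.
Stage I.2 — burden on insurer; standard: a substantially-more-likely showing (weight is at least 77).
    (c): 79 ≥ 77 [met]
    (d): 82 − 3 = 79 ≥ 77 [met]
  All elements met at the final stage.
All stages carried — the insurer prevails on this issue.
— Issue II —
Stage II.1 (policyholder, clear and convincing evidence, weight exceeds 69): (e) net 96−26=70 > 69 — meets.
  Stage II.1 carried; the burden shifts to the insurer.
Stage II.2 (insurer, clear and convincing evidence, weight exceeds 69): (f) 68 ≤ 69 — fails.
  Not every element is met, so the insurer fails to carry Stage II.2.
So the policyholder prevails on this issue.
— Issue III —
Stage III.1 (policyholder, the balance of probabilities, weight is at least 55): (g) net 82−23=59 ≥ 55 — meets.
  Stage III.1 carried; the burden shifts to the insurer.
Stage III.2 (insurer, the balance of probabilities, weight is at least 55): (h) 55 ≥ 55 — meets; (i) net 77−21=56 ≥ 55 — meets.
  The insurer carries Stage III.2; the policyholder now bears the burden.
Stage III.3 (policyholder, a clear and cogent showing, weight exceeds 78): (j) 73 ≤ 78 — fails.
  Not every element is met, so the policyholder fails to carry Stage III.3.
The analysis ends at Stage III.3; the insurer prevails on this issue.
Per-issue: Issue I → insurer; Issue II → policyholder; Issue III → insurer. The policyholder must prevail on a majority of issues; overall, the insurer prevails.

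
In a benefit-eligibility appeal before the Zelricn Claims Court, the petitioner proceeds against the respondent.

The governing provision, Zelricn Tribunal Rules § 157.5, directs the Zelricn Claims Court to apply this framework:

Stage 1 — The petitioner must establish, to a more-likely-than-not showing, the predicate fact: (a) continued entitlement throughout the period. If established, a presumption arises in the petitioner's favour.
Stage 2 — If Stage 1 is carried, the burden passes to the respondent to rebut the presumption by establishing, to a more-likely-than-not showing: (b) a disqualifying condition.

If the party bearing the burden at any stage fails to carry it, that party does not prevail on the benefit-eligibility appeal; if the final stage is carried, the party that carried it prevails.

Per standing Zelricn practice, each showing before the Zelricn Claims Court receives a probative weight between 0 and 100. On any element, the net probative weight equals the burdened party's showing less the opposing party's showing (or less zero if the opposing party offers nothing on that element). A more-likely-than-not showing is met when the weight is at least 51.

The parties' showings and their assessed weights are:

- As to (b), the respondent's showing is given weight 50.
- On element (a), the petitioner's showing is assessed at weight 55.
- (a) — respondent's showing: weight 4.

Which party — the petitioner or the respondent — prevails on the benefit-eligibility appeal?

Stage 1 (petitioner, a more-likely-than-not showing, weight is at least 51): (a) net 55−4=51 ≥ 51 — meets.
  All elements met. The burden passes to the respondent.
Stage 2 (respondent, a more-likely-than-not showing, weight is at least 51): (b) 50 < 51 — fails.
  Stage 2 not carried; the respondent fails its burden.
The analysis ends at Stage 2; the petitioner prevails.

petitioner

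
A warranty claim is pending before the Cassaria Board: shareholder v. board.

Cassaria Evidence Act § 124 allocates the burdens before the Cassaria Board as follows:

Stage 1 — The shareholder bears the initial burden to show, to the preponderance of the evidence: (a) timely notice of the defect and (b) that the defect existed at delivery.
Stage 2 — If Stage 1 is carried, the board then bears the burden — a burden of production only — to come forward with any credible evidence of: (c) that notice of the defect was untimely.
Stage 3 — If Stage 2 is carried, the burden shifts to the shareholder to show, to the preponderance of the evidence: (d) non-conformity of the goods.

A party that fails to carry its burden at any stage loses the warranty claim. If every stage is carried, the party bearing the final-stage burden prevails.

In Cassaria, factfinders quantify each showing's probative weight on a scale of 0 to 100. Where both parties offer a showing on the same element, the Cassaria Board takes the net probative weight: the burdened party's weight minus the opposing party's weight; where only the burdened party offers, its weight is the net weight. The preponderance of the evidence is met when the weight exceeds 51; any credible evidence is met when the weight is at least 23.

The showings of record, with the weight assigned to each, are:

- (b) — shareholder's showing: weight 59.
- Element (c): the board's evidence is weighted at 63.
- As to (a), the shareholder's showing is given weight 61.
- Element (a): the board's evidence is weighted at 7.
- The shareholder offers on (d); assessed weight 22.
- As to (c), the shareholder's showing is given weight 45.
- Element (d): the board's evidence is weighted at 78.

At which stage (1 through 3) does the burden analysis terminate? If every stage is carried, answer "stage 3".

At Stage 1 the shareholder must meet the preponderance of the evidence (weight exceeds 51): on (a) the weight is 61 less the opposing 7 gives net 54, > 51, so (a) meets the standard; on (b) the weight is 59, > 51, so (b) meets the standard.
  Stage 1 carried; the burden shifts to the board.
At Stage 2 the board must meet any credible evidence (weight is at least 23): on (c) the weight is 63 less the opposing 45 gives net 18, which does not reach 23, so (c) does not meet the standard.
  Stage 2 not carried; the board fails its burden.
The shareholder prevails.

stage 2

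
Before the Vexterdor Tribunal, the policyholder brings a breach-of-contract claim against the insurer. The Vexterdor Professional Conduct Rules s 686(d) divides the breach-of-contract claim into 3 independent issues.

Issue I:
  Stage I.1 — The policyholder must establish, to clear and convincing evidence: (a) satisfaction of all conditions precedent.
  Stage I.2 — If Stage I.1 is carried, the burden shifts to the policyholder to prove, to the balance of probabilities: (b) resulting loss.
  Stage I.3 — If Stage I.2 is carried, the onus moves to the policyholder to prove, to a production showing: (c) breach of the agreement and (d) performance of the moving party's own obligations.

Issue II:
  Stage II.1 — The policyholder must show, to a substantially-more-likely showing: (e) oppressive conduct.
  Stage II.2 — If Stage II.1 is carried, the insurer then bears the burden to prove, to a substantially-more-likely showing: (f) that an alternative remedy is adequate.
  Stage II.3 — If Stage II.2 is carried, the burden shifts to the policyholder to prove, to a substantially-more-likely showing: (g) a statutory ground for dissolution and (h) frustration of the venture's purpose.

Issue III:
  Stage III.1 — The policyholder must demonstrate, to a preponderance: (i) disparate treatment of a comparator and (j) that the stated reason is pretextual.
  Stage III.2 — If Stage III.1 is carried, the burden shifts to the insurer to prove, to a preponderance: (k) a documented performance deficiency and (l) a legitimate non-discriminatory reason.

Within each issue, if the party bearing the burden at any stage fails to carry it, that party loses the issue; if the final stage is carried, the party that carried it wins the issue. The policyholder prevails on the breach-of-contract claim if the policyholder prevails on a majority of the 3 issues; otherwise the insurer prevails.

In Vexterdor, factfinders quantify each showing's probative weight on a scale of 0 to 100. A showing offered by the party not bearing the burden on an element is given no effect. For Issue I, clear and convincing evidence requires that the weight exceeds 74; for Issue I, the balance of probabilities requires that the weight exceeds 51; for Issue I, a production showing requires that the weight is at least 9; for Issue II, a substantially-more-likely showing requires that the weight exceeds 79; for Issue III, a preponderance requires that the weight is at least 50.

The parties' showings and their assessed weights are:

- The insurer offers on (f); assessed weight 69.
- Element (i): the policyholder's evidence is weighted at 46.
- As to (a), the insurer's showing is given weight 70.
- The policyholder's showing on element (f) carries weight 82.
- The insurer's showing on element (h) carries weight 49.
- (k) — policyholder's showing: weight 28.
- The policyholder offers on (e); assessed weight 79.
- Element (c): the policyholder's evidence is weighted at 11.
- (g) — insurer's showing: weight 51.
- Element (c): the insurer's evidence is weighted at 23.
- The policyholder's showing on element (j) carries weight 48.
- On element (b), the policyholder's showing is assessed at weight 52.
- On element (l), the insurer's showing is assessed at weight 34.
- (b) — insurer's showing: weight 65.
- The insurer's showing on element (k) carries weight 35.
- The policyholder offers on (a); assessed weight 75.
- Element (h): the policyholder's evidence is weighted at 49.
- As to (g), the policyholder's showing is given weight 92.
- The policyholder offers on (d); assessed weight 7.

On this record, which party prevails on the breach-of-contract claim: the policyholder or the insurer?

insurer

— Issue I —
Stage I.1 — burden on policyholder; standard: clear and convincing evidence (weight exceeds 74).
    (a): 75 (insurer's 70 disregarded) > 74 [met]
  Stage I.1 carried; the burden remains with the policyholder.
Stage I.2 — burden on policyholder; standard: the balance of probabilities (weight exceeds 51).
    (b): 52 (insurer's 65 disregarded) > 51 [met]
  Stage I.2 carried; the burden remains with the policyholder.
Stage I.3 — burden on policyholder; standard: a production showing (weight is at least 9).
    (c): 11 (insurer's 23 disregarded) ≥ 9 [met]
    (d): 7 < 9 [not met]
  The policyholder does not carry Stage I.3.
So the insurer prevails on this issue.
— Issue II —
Stage II.1 — burden on policyholder; standard: a substantially-more-likely showing (weight exceeds 79).
    (e): 79 ≤ 79 [not met]
  Stage II.1 not carried; the policyholder fails its burden.
The insurer prevails on this issue.
— Issue III —
Stage III.1 (policyholder, a preponderance, weight is at least 50): (i) 46 < 50 — fails; (j) 48 < 50 — fails.
  Not every element is met, so the policyholder fails to carry Stage III.1.
So the insurer prevails on this issue.
Per-issue: Issue I → insurer; Issue II → insurer; Issue III → insurer. The policyholder must prevail on a majority of issues; overall, the insurer prevails.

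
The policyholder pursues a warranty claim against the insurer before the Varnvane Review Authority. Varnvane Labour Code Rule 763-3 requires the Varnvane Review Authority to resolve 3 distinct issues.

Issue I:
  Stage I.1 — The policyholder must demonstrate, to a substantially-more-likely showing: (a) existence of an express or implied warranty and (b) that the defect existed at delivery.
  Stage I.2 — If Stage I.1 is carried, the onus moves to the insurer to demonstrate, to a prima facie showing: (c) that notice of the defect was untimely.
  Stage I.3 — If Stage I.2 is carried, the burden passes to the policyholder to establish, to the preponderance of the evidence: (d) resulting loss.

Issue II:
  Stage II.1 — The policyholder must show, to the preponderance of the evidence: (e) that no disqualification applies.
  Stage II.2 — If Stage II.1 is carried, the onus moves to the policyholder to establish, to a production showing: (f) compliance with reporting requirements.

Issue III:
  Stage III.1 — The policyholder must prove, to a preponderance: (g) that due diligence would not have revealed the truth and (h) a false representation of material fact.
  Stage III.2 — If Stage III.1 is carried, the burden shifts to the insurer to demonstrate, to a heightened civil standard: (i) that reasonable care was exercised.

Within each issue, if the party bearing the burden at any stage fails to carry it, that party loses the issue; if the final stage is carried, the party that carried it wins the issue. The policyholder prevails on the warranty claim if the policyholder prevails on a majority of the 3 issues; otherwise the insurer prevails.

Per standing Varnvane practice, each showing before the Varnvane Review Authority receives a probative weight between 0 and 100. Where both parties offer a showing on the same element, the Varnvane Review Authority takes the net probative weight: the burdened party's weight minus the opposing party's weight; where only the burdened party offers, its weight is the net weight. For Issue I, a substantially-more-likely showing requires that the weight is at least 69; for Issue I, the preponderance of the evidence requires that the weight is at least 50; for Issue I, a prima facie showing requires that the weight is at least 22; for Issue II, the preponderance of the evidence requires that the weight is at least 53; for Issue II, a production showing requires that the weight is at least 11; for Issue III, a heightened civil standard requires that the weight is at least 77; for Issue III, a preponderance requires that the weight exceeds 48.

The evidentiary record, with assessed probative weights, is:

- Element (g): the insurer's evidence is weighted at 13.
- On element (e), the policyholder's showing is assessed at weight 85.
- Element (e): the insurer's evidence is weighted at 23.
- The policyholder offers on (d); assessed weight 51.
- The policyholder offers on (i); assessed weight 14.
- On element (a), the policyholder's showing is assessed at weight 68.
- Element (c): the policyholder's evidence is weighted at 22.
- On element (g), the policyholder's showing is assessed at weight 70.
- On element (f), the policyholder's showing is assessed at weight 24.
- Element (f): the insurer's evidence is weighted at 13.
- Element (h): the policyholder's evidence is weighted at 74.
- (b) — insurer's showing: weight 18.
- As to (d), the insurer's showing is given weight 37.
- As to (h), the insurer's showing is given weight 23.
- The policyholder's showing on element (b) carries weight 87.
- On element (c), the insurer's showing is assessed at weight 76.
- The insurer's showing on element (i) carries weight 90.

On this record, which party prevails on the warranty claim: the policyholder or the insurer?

policyholder

— Issue I —
At Stage I.1 the policyholder must meet a substantially-more-likely showing (weight is at least 69): on (a) the weight is 68, which does not reach 69, so (a) does not meet the standard; on (b) the weight is 87 less the opposing 18 gives net 69, ≥ 69, so (b) meets the standard.
  The policyholder does not carry Stage I.1.
So the insurer prevails on this issue.
— Issue II —
Stage II.1 — burden on policyholder; standard: the preponderance of the evidence (weight is at least 53).
    (e): 85 − 23 = 62 ≥ 53 [met]
  Stage II.1 carried; the burden remains with the policyholder.
Stage II.2 — burden on policyholder; standard: a production showing (weight is at least 11).
    (f): 24 − 13 = 11 ≥ 11 [met]
  The policyholder carries the last stage.
Every stage carried; the policyholder prevails on this issue.
— Issue III —
Stage III.1 (policyholder, a preponderance, weight exceeds 48): (g) net 70−13=57 > 48 — meets; (h) net 74−23=51 > 48 — meets.
  Stage III.1 is satisfied; the onus moves to the insurer.
Stage III.2 (insurer, a heightened civil standard, weight is at least 77): (i) net 90−14=76 < 77 — fails.
  The insurer does not carry Stage III.2.
So the policyholder prevails on this issue.
Per-issue: Issue I → insurer; Issue II → policyholder; Issue III → policyholder. The policyholder must prevail on a majority of issues; overall, the policyholder prevails.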